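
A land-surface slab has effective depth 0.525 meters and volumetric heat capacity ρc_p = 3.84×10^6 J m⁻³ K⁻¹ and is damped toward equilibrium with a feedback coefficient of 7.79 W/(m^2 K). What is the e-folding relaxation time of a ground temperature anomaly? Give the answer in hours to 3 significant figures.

71.9 hours

Areal heat capacity C = ρc_p × D = 3.84×10^6 × 0.525 = 2.02×10^6 J m⁻² K⁻¹.
Relaxation time τ = C / λ = 2.02×10^6 / 7.79 = 2.59×10^5 s.
In hours: 2.59×10^5 s / (3600 s/hour) = 71.9 hours.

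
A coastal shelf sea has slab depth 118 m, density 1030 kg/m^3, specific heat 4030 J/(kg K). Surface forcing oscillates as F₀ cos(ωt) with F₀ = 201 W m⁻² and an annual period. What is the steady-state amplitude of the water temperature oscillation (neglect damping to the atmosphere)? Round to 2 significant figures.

2.1 K

Areal heat capacity C = ρ c_p D = 1030 × 4030 × 118 = 4.90×10^8 J/(m^2 K).
Angular frequency ω = 2π / T = 2π / 3.15×10^7 s = 1.99×10^-7 s⁻¹.
Cω = 4.90×10^8 × 1.99×10^-7 = 97.6 W/(m²·K).
Amplitude A = F₀ / (Cω) = 201 / 97.6 = 2.06 K.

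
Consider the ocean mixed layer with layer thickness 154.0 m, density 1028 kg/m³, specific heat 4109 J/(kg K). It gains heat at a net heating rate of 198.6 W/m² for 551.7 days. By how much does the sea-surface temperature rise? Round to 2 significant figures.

Areal heat capacity C = ρ c_p D = 1028 × 4109 × 154.0 = 6.51×10^8 J/(m^2 K).
Net heat input Q = F Δt = 198.6 × (551.7 days × 86400 s/day) = 9.47×10^9 J/m².
ΔT = Q / C = 9.47×10^9 / 6.51×10^8 = 14.6 K.

15 K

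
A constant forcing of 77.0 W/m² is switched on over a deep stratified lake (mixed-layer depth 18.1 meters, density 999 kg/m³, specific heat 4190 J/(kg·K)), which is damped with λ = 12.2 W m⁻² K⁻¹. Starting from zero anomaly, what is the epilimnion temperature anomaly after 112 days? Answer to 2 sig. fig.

Areal heat capacity C = ρ c_p D = 999 × 4190 × 18.1 = 7.58×10^7 J/(m²·K).
τ = C / λ = 7.58×10^7 / 12.2 = 6.21×10^6 s.
Equilibrium anomaly ΔT_eq = F / λ = 77.0 / 12.2 = 6.31 K.
t = 112 days = 9.68×10^6 s, so t/τ = 1.56.
ΔT(t) = ΔT_eq (1 − e^(−t/τ)) = 6.31 × (1 − e^−1.56) = 4.98 K.

5.0 K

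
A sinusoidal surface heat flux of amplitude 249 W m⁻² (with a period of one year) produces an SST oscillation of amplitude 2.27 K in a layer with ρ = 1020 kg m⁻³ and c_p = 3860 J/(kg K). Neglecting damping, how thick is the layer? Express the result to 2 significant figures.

ω = 2π / 3.15×10^7 s = 1.99×10^-7 s⁻¹.
Required C = F₀ / (A ω) = 249 / (2.27 × 1.99×10^-7) = 5.51×10^8 J/(m²·K).
D = C / (ρ c_p) = 5.51×10^8 / (1020 × 3860) = 140 m.

140 m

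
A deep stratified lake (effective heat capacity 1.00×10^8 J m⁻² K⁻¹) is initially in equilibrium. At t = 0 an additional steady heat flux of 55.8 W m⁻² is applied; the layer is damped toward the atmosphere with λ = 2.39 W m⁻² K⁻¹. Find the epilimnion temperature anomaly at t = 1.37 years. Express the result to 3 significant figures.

Areal heat capacity C = 1.00×10^8 J m⁻² K⁻¹ (given).
τ = C / λ = 1.00×10^8 / 2.39 = 4.18×10^7 s.
Equilibrium anomaly ΔT_eq = F / λ = 55.8 / 2.39 = 23.3 K.
t = 1.37 years = 4.32×10^7 s, so t/τ = 1.03.
ΔT(t) = ΔT_eq (1 − e^(−t/τ)) = 23.3 × (1 − e^−1.03) = 15.0 K.

15.0 K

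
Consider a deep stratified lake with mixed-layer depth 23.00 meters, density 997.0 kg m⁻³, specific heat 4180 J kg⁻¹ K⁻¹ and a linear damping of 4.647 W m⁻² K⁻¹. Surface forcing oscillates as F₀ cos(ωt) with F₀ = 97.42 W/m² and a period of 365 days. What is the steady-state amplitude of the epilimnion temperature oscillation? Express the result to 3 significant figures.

Areal heat capacity C = ρ c_p D = 997.0 × 4180 × 23.00 = 9.59×10^7 J/(m^2 K).
Angular frequency ω = 2π / T = 2π / 3.15×10^7 s = 1.99×10^-7 s⁻¹.
√((Cω)² + λ²) = √((19.1)² + 4.647²) = 19.7 W/(m²·K).
Amplitude A = F₀ / √((Cω)²+λ²) = 97.42 / 19.7 = 4.96 K.

4.96 K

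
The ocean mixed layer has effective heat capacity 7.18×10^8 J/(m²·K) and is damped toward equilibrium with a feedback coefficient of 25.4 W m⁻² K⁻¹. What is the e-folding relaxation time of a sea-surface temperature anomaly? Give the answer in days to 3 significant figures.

327 days

Areal heat capacity C = 7.18×10^8 J/(m²·K) (given).
Relaxation time τ = C / λ = 7.18×10^8 / 25.4 = 2.83×10^7 s.
In days: 2.83×10^7 s / (86400 s/day) = 327 days.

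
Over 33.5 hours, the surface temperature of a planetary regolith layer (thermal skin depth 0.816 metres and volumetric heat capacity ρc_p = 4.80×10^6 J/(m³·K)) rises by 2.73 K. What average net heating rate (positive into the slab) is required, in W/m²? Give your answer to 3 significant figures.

88.7

Areal heat capacity C = ρc_p × D = 4.80×10^6 × 0.816 = 3.92×10^6 J/(m^2 K).
Required heat per unit area: Q = C ΔT = 3.92×10^6 × 2.73 = 1.07×10^7 J/m².
Flux F = Q / Δt = 1.07×10^7 / 1.21×10^5 s = 88.7 W/m².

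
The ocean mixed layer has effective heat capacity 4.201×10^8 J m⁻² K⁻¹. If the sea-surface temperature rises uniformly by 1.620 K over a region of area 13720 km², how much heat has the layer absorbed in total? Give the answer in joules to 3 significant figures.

Areal heat capacity C = 4.201×10^8 J m⁻² K⁻¹ (given).
Heat per unit area: q = C ΔT = 4.20×10^8 × 1.620 = 6.81×10^8 J/m².
Total heat: Q = q × A = 6.81×10^8 × (13720 × 10⁶ m²) = 9.34×10^18 J.

9.34×10^18 J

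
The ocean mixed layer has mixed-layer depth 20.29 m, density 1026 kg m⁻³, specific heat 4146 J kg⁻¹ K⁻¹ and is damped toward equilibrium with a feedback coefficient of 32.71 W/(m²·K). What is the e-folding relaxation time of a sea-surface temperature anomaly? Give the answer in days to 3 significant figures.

30.5 days

Areal heat capacity C = ρ c_p D = 1026 × 4146 × 20.29 = 8.63×10^7 J m⁻² K⁻¹.
Relaxation time τ = C / λ = 8.63×10^7 / 32.71 = 2.64×10^6 s.
In days: 2.64×10^6 s / (86400 s/day) = 30.5 days.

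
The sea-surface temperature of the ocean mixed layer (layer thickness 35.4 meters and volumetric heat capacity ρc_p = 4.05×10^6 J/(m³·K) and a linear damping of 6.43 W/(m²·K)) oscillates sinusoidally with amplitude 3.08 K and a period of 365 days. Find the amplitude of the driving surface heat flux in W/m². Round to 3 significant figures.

90.2

Areal heat capacity C = ρc_p × D = 4.05×10^6 × 35.4 = 1.43×10^8 J/(m^2 K).
ω = 2π / 3.15×10^7 s = 1.99×10^-7 s⁻¹.
√((Cω)² + λ²) = √((28.6)² + 6.43²) = 29.3 W/(m²·K).
F₀ = A × √((Cω)²+λ²) = 3.08 × 29.3 = 90.2 W/m².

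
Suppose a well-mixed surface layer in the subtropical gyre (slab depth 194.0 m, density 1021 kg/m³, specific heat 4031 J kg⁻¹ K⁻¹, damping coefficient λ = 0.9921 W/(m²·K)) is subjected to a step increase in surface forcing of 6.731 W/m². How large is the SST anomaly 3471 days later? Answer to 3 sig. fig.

2.11 K

Areal heat capacity C = ρ c_p D = 1021 × 4031 × 194.0 = 7.98×10^8 J m⁻² K⁻¹.
τ = C / λ = 7.98×10^8 / 0.9921 = 8.05×10^8 s.
Equilibrium anomaly ΔT_eq = F / λ = 6.731 / 0.9921 = 6.78 K.
t = 3471 days = 3.00×10^8 s, so t/τ = 0.373.
ΔT(t) = ΔT_eq (1 − e^(−t/τ)) = 6.78 × (1 − e^−0.373) = 2.11 K.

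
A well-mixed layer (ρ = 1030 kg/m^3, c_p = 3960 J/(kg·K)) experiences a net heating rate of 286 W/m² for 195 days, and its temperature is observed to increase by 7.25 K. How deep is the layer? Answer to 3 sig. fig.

163 m

Heat input Q = F Δt = 286 × 1.68×10^7 s = 4.82×10^9 J/m².
Required areal heat capacity C = Q / ΔT = 6.65×10^8 J/(m²·K).
Depth D = C / (ρ c_p) = 6.65×10^8 / (1030 × 3960) = 163 m.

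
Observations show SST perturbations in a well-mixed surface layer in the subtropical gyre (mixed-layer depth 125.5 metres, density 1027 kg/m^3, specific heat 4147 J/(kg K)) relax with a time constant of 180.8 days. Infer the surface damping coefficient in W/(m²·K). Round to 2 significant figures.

34

Areal heat capacity C = ρ c_p D = 1027 × 4147 × 125.5 = 5.35×10^8 J/(m²·K).
τ = 180.8 days = 1.56×10^7 s.
λ = C / τ = 5.35×10^8 / 1.56×10^7 = 34.2 W/(m²·K).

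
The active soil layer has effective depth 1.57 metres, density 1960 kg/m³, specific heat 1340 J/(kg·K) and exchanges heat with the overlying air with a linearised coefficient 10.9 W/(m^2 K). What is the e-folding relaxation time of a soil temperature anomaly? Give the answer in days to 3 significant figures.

Areal heat capacity C = ρ c_p D = 1960 × 1340 × 1.57 = 4.12×10^6 J m⁻² K⁻¹.
Relaxation time τ = C / λ = 4.12×10^6 / 10.9 = 3.78×10^5 s.
In days: 3.78×10^5 s / (86400 s/day) = 4.38 days.

4.38 days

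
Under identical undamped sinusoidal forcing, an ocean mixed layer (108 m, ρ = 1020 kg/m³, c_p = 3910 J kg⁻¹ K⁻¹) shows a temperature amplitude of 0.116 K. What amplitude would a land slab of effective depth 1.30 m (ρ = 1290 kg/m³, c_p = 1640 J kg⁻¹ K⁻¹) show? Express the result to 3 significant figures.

18.2 K

C_ocean = 4.31×10^8 J/(m²·K); C_land = 2.75×10^6 J/(m²·K).
A ∝ 1/C ⇒ A_land = A_ocean × C_ocean/C_land = 0.116 × 157 = 18.2 K.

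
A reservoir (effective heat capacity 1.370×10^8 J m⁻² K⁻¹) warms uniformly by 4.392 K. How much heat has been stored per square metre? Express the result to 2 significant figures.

Areal heat capacity C = 1.370×10^8 J m⁻² K⁻¹ (given).
ΔQ = C ΔT = 1.37×10^8 × 4.392 = 6.02×10^8 J/m².

6.0×10^8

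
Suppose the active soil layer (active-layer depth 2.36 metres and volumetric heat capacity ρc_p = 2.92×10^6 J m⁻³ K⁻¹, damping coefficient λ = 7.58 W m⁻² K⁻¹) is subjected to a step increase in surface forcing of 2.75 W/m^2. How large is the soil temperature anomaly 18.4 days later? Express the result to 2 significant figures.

Areal heat capacity C = ρc_p × D = 2.92×10^6 × 2.36 = 6.89×10^6 J/(m²·K).
τ = C / λ = 6.89×10^6 / 7.58 = 9.09×10^5 s.
Equilibrium anomaly ΔT_eq = F / λ = 2.75 / 7.58 = 0.363 K.
t = 18.4 days = 1.59×10^6 s, so t/τ = 1.75.
ΔT(t) = ΔT_eq (1 − e^(−t/τ)) = 0.363 × (1 − e^−1.75) = 0.300 K.

0.30 K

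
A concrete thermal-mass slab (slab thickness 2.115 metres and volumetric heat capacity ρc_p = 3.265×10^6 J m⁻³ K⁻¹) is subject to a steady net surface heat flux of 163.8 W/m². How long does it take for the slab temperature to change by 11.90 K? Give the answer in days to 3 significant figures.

5.81 days

Areal heat capacity C = ρc_p × D = 3.265×10^6 × 2.115 = 6.91×10^6 J/(m²·K).
Time required: Δt = C ΔT / F = 6.91×10^6 × 11.90 / 163.8 = 5.02×10^5 s.
In days: 5.02×10^5 s / (86400 s/day) = 5.81 days.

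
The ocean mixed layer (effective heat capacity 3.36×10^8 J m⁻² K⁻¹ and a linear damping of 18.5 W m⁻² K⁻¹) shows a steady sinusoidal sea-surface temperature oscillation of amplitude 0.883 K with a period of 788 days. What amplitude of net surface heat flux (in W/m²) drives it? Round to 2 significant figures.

Areal heat capacity C = 3.36×10^8 J m⁻² K⁻¹ (given).
ω = 2π / 6.81×10^7 s = 9.23×10^-8 s⁻¹.
√((Cω)² + λ²) = √((31.0)² + 18.5²) = 36.1 W/(m²·K).
F₀ = A × √((Cω)²+λ²) = 0.883 × 36.1 = 31.9 W/m².

32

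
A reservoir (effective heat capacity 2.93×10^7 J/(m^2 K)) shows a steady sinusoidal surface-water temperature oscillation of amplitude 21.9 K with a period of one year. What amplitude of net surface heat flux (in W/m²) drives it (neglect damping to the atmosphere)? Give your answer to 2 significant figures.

130

Areal heat capacity C = 2.93×10^7 J/(m^2 K) (given).
ω = 2π / 3.15×10^7 s = 1.99×10^-7 s⁻¹.
Cω = 2.93×10^7 × 1.99×10^-7 = 5.84 W/(m²·K).
F₀ = A × Cω = 21.9 × 5.84 = 128 W/m².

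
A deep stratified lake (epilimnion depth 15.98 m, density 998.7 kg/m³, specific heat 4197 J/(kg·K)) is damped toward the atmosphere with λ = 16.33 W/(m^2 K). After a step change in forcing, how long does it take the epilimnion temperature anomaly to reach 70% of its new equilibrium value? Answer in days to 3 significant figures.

Areal heat capacity C = ρ c_p D = 998.7 × 4197 × 15.98 = 6.70×10^7 J/(m^2 K).
τ = C / λ = 6.70×10^7 / 16.33 = 4.10×10^6 s.
Fraction reached: 1 − e^(−t/τ) = 0.70 ⇒ t = −τ ln(1 − 0.70) = τ × 1.20.
t = 4.94×10^6 s = 57.2 days.

57.2 days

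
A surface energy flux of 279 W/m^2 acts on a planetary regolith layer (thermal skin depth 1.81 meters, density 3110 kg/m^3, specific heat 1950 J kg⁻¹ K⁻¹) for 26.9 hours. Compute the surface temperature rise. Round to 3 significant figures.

Areal heat capacity C = ρ c_p D = 3110 × 1950 × 1.81 = 1.10×10^7 J m⁻² K⁻¹.
Net heat input Q = F Δt = 279 × (26.9 hours × 3600 s/hour) = 2.70×10^7 J/m².
ΔT = Q / C = 2.70×10^7 / 1.10×10^7 = 2.46 K.

2.46 K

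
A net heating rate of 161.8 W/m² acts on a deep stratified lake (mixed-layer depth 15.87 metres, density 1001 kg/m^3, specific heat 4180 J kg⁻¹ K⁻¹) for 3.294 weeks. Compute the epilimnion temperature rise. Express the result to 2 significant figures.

4.9 K

Areal heat capacity C = ρ c_p D = 1001 × 4180 × 15.87 = 6.64×10^7 J m⁻² K⁻¹.
Net heat input Q = F Δt = 161.8 × (3.294 weeks × 6.048×10^5 s/week) = 3.22×10^8 J/m².
ΔT = Q / C = 3.22×10^8 / 6.64×10^7 = 4.85 K.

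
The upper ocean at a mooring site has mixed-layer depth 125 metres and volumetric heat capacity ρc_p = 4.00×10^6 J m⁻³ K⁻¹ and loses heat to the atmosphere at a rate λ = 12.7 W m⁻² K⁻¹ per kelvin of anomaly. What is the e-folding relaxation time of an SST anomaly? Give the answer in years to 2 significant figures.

Areal heat capacity C = ρc_p × D = 4.00×10^6 × 125 = 5.00×10^8 J/(m²·K).
Relaxation time τ = C / λ = 5.00×10^8 / 12.7 = 3.94×10^7 s.
In years: 3.94×10^7 s / (3.156×10^7 s/year) = 1.25 years.

1.2 years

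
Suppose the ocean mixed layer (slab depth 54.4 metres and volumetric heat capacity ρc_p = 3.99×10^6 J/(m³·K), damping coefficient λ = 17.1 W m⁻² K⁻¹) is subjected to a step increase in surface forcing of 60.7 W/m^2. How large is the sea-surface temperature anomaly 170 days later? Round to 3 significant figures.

2.43 K

Areal heat capacity C = ρc_p × D = 3.99×10^6 × 54.4 = 2.17×10^8 J/(m^2 K).
τ = C / λ = 2.17×10^8 / 17.1 = 1.27×10^7 s.
Equilibrium anomaly ΔT_eq = F / λ = 60.7 / 17.1 = 3.55 K.
t = 170 days = 1.47×10^7 s, so t/τ = 1.16.
ΔT(t) = ΔT_eq (1 − e^(−t/τ)) = 3.55 × (1 − e^−1.16) = 2.43 K.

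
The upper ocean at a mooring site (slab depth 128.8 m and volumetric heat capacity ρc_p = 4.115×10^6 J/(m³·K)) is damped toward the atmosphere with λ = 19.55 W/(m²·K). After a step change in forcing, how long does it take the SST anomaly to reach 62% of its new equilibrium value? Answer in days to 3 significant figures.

304 days

Areal heat capacity C = ρc_p × D = 4.115×10^6 × 128.8 = 5.30×10^8 J m⁻² K⁻¹.
τ = C / λ = 5.30×10^8 / 19.55 = 2.71×10^7 s.
Fraction reached: 1 − e^(−t/τ) = 0.62 ⇒ t = −τ ln(1 − 0.62) = τ × 0.968.
t = 2.62×10^7 s = 304 days.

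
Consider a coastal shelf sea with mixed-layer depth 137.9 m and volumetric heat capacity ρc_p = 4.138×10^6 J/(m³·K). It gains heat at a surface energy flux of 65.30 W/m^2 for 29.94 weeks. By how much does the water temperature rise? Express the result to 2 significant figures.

Areal heat capacity C = ρc_p × D = 4.138×10^6 × 137.9 = 5.71×10^8 J m⁻² K⁻¹.
Net heat input Q = F Δt = 65.30 × (29.94 weeks × 6.048×10^5 s/week) = 1.18×10^9 J/m².
ΔT = Q / C = 1.18×10^9 / 5.71×10^8 = 2.07 K.

2.1 K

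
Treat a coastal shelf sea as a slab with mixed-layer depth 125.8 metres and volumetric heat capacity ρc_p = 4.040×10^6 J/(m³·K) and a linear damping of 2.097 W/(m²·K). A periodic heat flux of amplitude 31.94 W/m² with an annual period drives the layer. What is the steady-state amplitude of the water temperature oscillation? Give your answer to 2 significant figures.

Areal heat capacity C = ρc_p × D = 4.040×10^6 × 125.8 = 5.08×10^8 J m⁻² K⁻¹.
Angular frequency ω = 2π / T = 2π / 3.15×10^7 s = 1.99×10^-7 s⁻¹.
√((Cω)² + λ²) = √((101)² + 2.097²) = 101 W/(m²·K).
Amplitude A = F₀ / √((Cω)²+λ²) = 31.94 / 101 = 0.315 K.

0.32 K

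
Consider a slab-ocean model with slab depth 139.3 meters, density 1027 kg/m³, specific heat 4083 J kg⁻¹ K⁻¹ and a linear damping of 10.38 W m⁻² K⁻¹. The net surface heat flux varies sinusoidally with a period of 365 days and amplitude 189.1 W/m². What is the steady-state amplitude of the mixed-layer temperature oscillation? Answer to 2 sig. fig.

Areal heat capacity C = ρ c_p D = 1027 × 4083 × 139.3 = 5.84×10^8 J/(m^2 K).
Angular frequency ω = 2π / T = 2π / 3.15×10^7 s = 1.99×10^-7 s⁻¹.
√((Cω)² + λ²) = √((116)² + 10.38²) = 117 W/(m²·K).
Amplitude A = F₀ / √((Cω)²+λ²) = 189.1 / 117 = 1.62 K.

1.6 K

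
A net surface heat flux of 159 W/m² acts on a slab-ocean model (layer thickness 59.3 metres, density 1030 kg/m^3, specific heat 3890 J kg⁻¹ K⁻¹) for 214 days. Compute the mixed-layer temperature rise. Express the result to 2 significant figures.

Areal heat capacity C = ρ c_p D = 1030 × 3890 × 59.3 = 2.38×10^8 J/(m²·K).
Net heat input Q = F Δt = 159 × (214 days × 86400 s/day) = 2.94×10^9 J/m².
ΔT = Q / C = 2.94×10^9 / 2.38×10^8 = 12.4 K.

12 K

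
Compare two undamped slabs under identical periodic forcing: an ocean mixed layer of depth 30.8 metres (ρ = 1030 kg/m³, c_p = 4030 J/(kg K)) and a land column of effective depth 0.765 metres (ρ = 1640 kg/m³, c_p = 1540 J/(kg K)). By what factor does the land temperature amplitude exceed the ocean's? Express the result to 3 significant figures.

66.2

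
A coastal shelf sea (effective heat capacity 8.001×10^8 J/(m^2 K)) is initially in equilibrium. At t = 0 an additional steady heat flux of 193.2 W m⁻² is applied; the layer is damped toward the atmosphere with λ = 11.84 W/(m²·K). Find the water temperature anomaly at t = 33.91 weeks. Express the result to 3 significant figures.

4.27 K

Areal heat capacity C = 8.001×10^8 J/(m^2 K) (given).
τ = C / λ = 8.00×10^8 / 11.84 = 6.76×10^7 s.
Equilibrium anomaly ΔT_eq = F / λ = 193.2 / 11.84 = 16.3 K.
t = 33.91 weeks = 2.05×10^7 s, so t/τ = 0.303.
ΔT(t) = ΔT_eq (1 − e^(−t/τ)) = 16.3 × (1 − e^−0.303) = 4.27 K.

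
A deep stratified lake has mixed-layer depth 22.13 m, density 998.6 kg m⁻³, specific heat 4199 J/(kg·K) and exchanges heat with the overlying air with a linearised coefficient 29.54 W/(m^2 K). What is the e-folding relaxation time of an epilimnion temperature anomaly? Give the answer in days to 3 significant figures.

Areal heat capacity C = ρ c_p D = 998.6 × 4199 × 22.13 = 9.28×10^7 J m⁻² K⁻¹.
Relaxation time τ = C / λ = 9.28×10^7 / 29.54 = 3.14×10^6 s.
In days: 3.14×10^6 s / (86400 s/day) = 36.4 days.

36.4 days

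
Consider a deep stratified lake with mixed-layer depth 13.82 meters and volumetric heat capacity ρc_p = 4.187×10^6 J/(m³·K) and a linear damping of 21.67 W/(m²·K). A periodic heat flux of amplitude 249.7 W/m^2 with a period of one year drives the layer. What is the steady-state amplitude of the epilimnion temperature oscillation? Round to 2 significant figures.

10 K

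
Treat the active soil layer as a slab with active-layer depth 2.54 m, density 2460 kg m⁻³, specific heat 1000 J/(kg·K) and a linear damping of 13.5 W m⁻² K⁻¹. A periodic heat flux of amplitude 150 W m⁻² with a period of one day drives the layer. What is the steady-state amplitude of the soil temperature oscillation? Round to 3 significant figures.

0.330 K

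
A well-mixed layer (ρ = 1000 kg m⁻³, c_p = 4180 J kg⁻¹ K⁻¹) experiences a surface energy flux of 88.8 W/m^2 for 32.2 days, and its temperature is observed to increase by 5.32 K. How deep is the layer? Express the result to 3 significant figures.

11.1 m

Heat input Q = F Δt = 88.8 × 2.78×10^6 s = 2.47×10^8 J/m².
Required areal heat capacity C = Q / ΔT = 4.64×10^7 J/(m²·K).
Depth D = C / (ρ c_p) = 4.64×10^7 / (1000 × 4180) = 11.1 m.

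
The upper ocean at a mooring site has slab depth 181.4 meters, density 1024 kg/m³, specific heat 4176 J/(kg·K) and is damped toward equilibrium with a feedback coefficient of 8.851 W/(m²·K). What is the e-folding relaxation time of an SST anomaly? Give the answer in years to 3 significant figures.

Areal heat capacity C = ρ c_p D = 1024 × 4176 × 181.4 = 7.76×10^8 J/(m^2 K).
Relaxation time τ = C / λ = 7.76×10^8 / 8.851 = 8.76×10^7 s.
In years: 8.76×10^7 s / (3.156×10^7 s/year) = 2.78 years.

2.78 years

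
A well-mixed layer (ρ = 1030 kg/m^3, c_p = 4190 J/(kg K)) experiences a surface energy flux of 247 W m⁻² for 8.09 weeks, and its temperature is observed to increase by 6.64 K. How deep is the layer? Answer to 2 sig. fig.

42 m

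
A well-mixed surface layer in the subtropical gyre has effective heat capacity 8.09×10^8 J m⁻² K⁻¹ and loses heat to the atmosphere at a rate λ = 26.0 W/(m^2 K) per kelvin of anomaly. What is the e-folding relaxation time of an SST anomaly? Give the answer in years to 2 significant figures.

0.99 years

Areal heat capacity C = 8.09×10^8 J m⁻² K⁻¹ (given).
Relaxation time τ = C / λ = 8.09×10^8 / 26.0 = 3.11×10^7 s.
In years: 3.11×10^7 s / (3.156×10^7 s/year) = 0.986 years.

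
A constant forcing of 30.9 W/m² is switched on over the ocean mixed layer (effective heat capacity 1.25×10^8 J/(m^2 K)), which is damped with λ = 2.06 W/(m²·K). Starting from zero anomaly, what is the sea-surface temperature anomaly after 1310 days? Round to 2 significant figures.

Areal heat capacity C = 1.25×10^8 J/(m^2 K) (given).
τ = C / λ = 1.25×10^8 / 2.06 = 6.07×10^7 s.
Equilibrium anomaly ΔT_eq = F / λ = 30.9 / 2.06 = 15.0 K.
t = 1310 days = 1.13×10^8 s, so t/τ = 1.87.
ΔT(t) = ΔT_eq (1 − e^(−t/τ)) = 15.0 × (1 − e^−1.87) = 12.7 K.

13 K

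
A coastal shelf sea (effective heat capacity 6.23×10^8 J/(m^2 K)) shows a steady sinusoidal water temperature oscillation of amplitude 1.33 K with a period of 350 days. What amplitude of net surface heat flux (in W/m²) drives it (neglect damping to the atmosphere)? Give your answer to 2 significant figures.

Areal heat capacity C = 6.23×10^8 J/(m^2 K) (given).
ω = 2π / 3.02×10^7 s = 2.08×10^-7 s⁻¹.
Cω = 6.23×10^8 × 2.08×10^-7 = 129 W/(m²·K).
F₀ = A × Cω = 1.33 × 129 = 172 W/m².

170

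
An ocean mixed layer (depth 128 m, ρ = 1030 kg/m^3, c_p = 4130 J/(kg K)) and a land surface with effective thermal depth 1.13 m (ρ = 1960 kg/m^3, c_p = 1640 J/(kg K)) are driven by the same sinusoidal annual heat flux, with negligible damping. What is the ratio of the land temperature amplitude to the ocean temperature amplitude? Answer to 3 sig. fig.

150

C_ocean = 1030 × 4130 × 128 = 5.44×10^8 J/(m²·K).
C_land = 1960 × 1640 × 1.13 = 3.63×10^6 J/(m²·K).
Undamped amplitude ∝ 1/C, so A_land/A_ocean = C_ocean/C_land = 150.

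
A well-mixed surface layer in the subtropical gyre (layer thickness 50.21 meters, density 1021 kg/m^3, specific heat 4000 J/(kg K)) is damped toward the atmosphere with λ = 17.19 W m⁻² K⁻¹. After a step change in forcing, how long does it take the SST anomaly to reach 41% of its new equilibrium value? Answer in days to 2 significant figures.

73 days

Areal heat capacity C = ρ c_p D = 1021 × 4000 × 50.21 = 2.05×10^8 J/(m²·K).
τ = C / λ = 2.05×10^8 / 17.19 = 1.19×10^7 s.
Fraction reached: 1 − e^(−t/τ) = 0.41 ⇒ t = −τ ln(1 − 0.41) = τ × 0.528.
t = 6.29×10^6 s = 72.8 days.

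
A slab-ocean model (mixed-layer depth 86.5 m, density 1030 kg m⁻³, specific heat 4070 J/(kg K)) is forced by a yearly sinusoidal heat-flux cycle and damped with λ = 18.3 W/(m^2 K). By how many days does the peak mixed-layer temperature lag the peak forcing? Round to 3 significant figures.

76.8 days

Areal heat capacity C = ρ c_p D = 1030 × 4070 × 86.5 = 3.63×10^8 J m⁻² K⁻¹.
ω = 2π / 3.15×10^7 s = 1.99×10^-7 s⁻¹.
Phase lag φ = arctan(Cω/λ) = arctan(72.2/18.3) = 1.32 rad.
Time lag = φ / ω = 1.32 / 1.99×10^-7 = 6.64×10^6 s = 76.8 days.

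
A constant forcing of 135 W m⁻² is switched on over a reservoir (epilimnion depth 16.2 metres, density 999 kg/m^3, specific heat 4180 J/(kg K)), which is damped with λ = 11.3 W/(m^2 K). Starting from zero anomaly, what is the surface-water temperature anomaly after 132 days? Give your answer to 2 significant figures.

Areal heat capacity C = ρ c_p D = 999 × 4180 × 16.2 = 6.76×10^7 J/(m^2 K).
τ = C / λ = 6.76×10^7 / 11.3 = 5.99×10^6 s.
Equilibrium anomaly ΔT_eq = F / λ = 135 / 11.3 = 11.9 K.
t = 132 days = 1.14×10^7 s, so t/τ = 1.91.
ΔT(t) = ΔT_eq (1 − e^(−t/τ)) = 11.9 × (1 − e^−1.91) = 10.2 K.

10 K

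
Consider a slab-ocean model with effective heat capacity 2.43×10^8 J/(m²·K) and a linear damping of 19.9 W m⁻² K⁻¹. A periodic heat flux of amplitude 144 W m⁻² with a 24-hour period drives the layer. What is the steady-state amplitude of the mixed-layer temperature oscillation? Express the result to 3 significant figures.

0.00815 K

Areal heat capacity C = 2.43×10^8 J/(m²·K) (given).
Angular frequency ω = 2π / T = 2π / 86400 s = 7.27×10^-5 s⁻¹.
√((Cω)² + λ²) = √((17700)² + 19.9²) = 17700 W/(m²·K).
Amplitude A = F₀ / √((Cω)²+λ²) = 144 / 17700 = 0.00815 K.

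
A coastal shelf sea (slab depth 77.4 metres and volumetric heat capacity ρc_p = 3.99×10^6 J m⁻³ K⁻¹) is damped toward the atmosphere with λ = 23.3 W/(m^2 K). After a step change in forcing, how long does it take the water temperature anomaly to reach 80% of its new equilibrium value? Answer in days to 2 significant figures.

Areal heat capacity C = ρc_p × D = 3.99×10^6 × 77.4 = 3.09×10^8 J/(m^2 K).
τ = C / λ = 3.09×10^8 / 23.3 = 1.33×10^7 s.
Fraction reached: 1 − e^(−t/τ) = 0.80 ⇒ t = −τ ln(1 − 0.80) = τ × 1.61.
t = 2.13×10^7 s = 247 days.

250 days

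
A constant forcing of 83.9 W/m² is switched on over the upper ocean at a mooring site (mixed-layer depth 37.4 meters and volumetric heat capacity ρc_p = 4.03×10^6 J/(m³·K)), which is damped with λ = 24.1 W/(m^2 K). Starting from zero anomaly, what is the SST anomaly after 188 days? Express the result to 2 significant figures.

Areal heat capacity C = ρc_p × D = 4.03×10^6 × 37.4 = 1.51×10^8 J/(m^2 K).
τ = C / λ = 1.51×10^8 / 24.1 = 6.25×10^6 s.
Equilibrium anomaly ΔT_eq = F / λ = 83.9 / 24.1 = 3.48 K.
t = 188 days = 1.62×10^7 s, so t/τ = 2.60.
ΔT(t) = ΔT_eq (1 − e^(−t/τ)) = 3.48 × (1 − e^−2.60) = 3.22 K.

3.2 K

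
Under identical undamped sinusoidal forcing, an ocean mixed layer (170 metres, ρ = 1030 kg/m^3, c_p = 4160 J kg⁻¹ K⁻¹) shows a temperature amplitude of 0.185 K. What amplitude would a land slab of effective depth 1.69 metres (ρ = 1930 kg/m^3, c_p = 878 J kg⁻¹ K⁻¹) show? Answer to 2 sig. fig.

C_ocean = 7.28×10^8 J/(m²·K); C_land = 2.86×10^6 J/(m²·K).
A ∝ 1/C ⇒ A_land = A_ocean × C_ocean/C_land = 0.185 × 254 = 47.1 K.

47 K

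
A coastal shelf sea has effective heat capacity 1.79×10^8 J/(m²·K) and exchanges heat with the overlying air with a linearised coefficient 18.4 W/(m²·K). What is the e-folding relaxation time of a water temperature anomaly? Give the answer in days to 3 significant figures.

Areal heat capacity C = 1.79×10^8 J/(m²·K) (given).
Relaxation time τ = C / λ = 1.79×10^8 / 18.4 = 9.73×10^6 s.
In days: 9.73×10^6 s / (86400 s/day) = 113 days.

113 days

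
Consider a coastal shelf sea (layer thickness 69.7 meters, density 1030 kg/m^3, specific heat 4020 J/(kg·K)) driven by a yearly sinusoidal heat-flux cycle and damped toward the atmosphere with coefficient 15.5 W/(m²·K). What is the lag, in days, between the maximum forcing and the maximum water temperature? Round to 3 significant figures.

Areal heat capacity C = ρ c_p D = 1030 × 4020 × 69.7 = 2.89×10^8 J/(m^2 K).
ω = 2π / 3.15×10^7 s = 1.99×10^-7 s⁻¹.
Phase lag φ = arctan(Cω/λ) = arctan(57.5/15.5) = 1.31 rad.
Time lag = φ / ω = 1.31 / 1.99×10^-7 = 6.56×10^6 s = 76.0 days.

76.0 days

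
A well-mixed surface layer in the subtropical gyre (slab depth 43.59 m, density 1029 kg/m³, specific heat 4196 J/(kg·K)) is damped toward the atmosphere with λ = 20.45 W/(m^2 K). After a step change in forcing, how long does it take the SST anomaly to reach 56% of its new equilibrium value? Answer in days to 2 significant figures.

87 days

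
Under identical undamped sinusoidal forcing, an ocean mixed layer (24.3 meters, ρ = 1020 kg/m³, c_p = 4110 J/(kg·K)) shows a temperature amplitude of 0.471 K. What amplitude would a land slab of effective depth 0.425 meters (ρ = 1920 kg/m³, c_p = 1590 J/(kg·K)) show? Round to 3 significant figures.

37.0 K

C_ocean = 1.02×10^8 J/(m²·K); C_land = 1.30×10^6 J/(m²·K).
A ∝ 1/C ⇒ A_land = A_ocean × C_ocean/C_land = 0.471 × 78.5 = 37.0 K.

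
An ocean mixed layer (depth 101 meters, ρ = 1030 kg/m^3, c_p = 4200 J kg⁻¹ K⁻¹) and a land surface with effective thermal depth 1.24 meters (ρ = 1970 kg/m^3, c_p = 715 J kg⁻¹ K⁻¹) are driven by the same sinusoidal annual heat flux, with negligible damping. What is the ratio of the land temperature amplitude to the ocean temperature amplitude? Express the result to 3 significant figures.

250

C_ocean = 1030 × 4200 × 101 = 4.37×10^8 J/(m²·K).
C_land = 1970 × 715 × 1.24 = 1.75×10^6 J/(m²·K).
Undamped amplitude ∝ 1/C, so A_land/A_ocean = C_ocean/C_land = 250.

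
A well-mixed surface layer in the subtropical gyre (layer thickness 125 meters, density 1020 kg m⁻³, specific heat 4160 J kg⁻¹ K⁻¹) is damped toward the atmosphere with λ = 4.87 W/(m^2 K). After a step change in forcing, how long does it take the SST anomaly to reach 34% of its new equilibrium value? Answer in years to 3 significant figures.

1.43 years

Areal heat capacity C = ρ c_p D = 1020 × 4160 × 125 = 5.30×10^8 J m⁻² K⁻¹.
τ = C / λ = 5.30×10^8 / 4.87 = 1.09×10^8 s.
Fraction reached: 1 − e^(−t/τ) = 0.34 ⇒ t = −τ ln(1 − 0.34) = τ × 0.416.
t = 4.53×10^7 s = 1.43 years.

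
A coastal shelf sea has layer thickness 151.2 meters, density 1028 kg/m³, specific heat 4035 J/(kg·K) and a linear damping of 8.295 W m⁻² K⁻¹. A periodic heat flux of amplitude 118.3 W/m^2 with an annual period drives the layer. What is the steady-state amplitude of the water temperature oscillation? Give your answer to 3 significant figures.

Areal heat capacity C = ρ c_p D = 1028 × 4035 × 151.2 = 6.27×10^8 J/(m²·K).
Angular frequency ω = 2π / T = 2π / 3.15×10^7 s = 1.99×10^-7 s⁻¹.
√((Cω)² + λ²) = √((125)² + 8.295²) = 125 W/(m²·K).
Amplitude A = F₀ / √((Cω)²+λ²) = 118.3 / 125 = 0.945 K.

0.945 K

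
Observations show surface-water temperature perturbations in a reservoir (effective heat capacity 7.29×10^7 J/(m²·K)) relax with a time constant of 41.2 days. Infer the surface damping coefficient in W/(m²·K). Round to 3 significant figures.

20.5

Areal heat capacity C = 7.29×10^7 J/(m²·K) (given).
τ = 41.2 days = 3.56×10^6 s.
λ = C / τ = 7.29×10^7 / 3.56×10^6 = 20.5 W/(m²·K).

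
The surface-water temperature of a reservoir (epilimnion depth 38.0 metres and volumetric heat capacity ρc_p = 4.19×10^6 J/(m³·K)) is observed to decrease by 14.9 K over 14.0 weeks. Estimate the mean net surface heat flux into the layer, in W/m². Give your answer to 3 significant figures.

-280

Areal heat capacity C = ρc_p × D = 4.19×10^6 × 38.0 = 1.59×10^8 J/(m^2 K).
Required heat per unit area: Q = C ΔT = 1.59×10^8 × -14.9 = -2.37×10^9 J/m².
Flux F = Q / Δt = -2.37×10^9 / 8.47×10^6 s = -280 W/m².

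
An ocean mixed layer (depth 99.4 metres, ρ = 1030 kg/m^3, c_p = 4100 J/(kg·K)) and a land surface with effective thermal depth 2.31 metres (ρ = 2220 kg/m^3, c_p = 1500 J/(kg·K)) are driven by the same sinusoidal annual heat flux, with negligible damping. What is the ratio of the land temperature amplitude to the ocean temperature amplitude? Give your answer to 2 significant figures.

55

C_ocean = 1030 × 4100 × 99.4 = 4.20×10^8 J/(m²·K).
C_land = 2220 × 1500 × 2.31 = 7.69×10^6 J/(m²·K).
Undamped amplitude ∝ 1/C, so A_land/A_ocean = C_ocean/C_land = 54.6.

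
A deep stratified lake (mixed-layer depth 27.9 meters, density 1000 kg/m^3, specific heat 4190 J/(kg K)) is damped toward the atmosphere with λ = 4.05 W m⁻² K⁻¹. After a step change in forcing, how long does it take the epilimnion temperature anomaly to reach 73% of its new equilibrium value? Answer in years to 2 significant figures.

1.2 years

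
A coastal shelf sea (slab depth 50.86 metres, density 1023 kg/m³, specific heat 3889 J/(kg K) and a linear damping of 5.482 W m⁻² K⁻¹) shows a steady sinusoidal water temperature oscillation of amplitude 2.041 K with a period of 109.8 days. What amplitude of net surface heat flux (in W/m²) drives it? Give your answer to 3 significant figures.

274

Areal heat capacity C = ρ c_p D = 1023 × 3889 × 50.86 = 2.02×10^8 J/(m²·K).
ω = 2π / 9.49×10^6 s = 6.62×10^-7 s⁻¹.
√((Cω)² + λ²) = √((134)² + 5.482²) = 134 W/(m²·K).
F₀ = A × √((Cω)²+λ²) = 2.041 × 134 = 274 W/m².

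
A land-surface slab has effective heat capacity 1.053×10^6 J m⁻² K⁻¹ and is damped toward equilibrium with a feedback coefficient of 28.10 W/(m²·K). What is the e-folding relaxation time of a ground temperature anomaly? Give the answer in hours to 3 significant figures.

10.4 hours

Areal heat capacity C = 1.053×10^6 J m⁻² K⁻¹ (given).
Relaxation time τ = C / λ = 1.05×10^6 / 28.10 = 37500 s.
In hours: 37500 s / (3600 s/hour) = 10.4 hours.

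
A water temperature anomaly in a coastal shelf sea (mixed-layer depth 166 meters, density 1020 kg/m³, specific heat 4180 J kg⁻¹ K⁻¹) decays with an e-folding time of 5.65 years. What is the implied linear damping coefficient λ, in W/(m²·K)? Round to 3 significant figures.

3.97

Areal heat capacity C = ρ c_p D = 1020 × 4180 × 166 = 7.08×10^8 J/(m²·K).
τ = 5.65 years = 1.78×10^8 s.
λ = C / τ = 7.08×10^8 / 1.78×10^8 = 3.97 W/(m²·K).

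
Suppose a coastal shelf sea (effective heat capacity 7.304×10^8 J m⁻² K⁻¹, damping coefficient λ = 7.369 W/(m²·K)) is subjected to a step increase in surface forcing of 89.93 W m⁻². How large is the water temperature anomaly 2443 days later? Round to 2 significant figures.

Areal heat capacity C = 7.304×10^8 J m⁻² K⁻¹ (given).
τ = C / λ = 7.30×10^8 / 7.369 = 9.91×10^7 s.
Equilibrium anomaly ΔT_eq = F / λ = 89.93 / 7.369 = 12.2 K.
t = 2443 days = 2.11×10^8 s, so t/τ = 2.13.
ΔT(t) = ΔT_eq (1 − e^(−t/τ)) = 12.2 × (1 − e^−2.13) = 10.8 K.

11 K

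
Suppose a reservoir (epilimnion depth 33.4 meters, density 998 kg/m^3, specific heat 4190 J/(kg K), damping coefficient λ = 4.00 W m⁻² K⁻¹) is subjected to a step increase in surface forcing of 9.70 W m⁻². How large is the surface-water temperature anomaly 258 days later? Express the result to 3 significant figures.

Areal heat capacity C = ρ c_p D = 998 × 4190 × 33.4 = 1.40×10^8 J/(m²·K).
τ = C / λ = 1.40×10^8 / 4.00 = 3.49×10^7 s.
Equilibrium anomaly ΔT_eq = F / λ = 9.70 / 4.00 = 2.42 K.
t = 258 days = 2.23×10^7 s, so t/τ = 0.638.
ΔT(t) = ΔT_eq (1 − e^(−t/τ)) = 2.42 × (1 − e^−0.638) = 1.14 K.

1.14 K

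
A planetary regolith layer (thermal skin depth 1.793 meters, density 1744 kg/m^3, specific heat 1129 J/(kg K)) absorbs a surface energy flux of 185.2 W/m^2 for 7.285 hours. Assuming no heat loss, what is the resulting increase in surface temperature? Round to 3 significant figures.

1.38 K

Areal heat capacity C = ρ c_p D = 1744 × 1129 × 1.793 = 3.53×10^6 J/(m²·K).
Net heat input Q = F Δt = 185.2 × (7.285 hours × 3600 s/hour) = 4.86×10^6 J/m².
ΔT = Q / C = 4.86×10^6 / 3.53×10^6 = 1.38 K.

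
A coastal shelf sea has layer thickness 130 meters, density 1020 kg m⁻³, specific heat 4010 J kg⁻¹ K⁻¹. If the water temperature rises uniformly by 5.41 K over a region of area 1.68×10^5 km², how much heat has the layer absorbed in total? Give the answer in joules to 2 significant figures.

Areal heat capacity C = ρ c_p D = 1020 × 4010 × 130 = 5.32×10^8 J/(m^2 K).
Heat per unit area: q = C ΔT = 5.32×10^8 × 5.41 = 2.88×10^9 J/m².
Total heat: Q = q × A = 2.88×10^9 × (1.68×10^5 × 10⁶ m²) = 4.83×10^20 J.

4.8×10^20 J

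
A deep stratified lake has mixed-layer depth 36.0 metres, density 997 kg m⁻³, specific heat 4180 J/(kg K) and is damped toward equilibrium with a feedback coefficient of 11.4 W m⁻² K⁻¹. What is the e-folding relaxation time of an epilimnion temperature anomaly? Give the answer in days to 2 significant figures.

150 days

Areal heat capacity C = ρ c_p D = 997 × 4180 × 36.0 = 1.50×10^8 J m⁻² K⁻¹.
Relaxation time τ = C / λ = 1.50×10^8 / 11.4 = 1.32×10^7 s.
In days: 1.32×10^7 s / (86400 s/day) = 152 days.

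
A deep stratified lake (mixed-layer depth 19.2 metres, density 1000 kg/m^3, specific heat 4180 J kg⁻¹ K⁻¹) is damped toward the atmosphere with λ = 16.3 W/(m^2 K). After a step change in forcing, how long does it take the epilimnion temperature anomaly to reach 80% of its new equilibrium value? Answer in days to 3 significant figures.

91.7 days

Areal heat capacity C = ρ c_p D = 1000 × 4180 × 19.2 = 8.03×10^7 J m⁻² K⁻¹.
τ = C / λ = 8.03×10^7 / 16.3 = 4.92×10^6 s.
Fraction reached: 1 − e^(−t/τ) = 0.80 ⇒ t = −τ ln(1 − 0.80) = τ × 1.61.
t = 7.92×10^6 s = 91.7 days.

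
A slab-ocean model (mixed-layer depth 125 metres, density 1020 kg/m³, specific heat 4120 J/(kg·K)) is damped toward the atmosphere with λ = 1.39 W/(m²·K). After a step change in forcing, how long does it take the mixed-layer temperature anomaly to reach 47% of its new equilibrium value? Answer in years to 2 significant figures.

Areal heat capacity C = ρ c_p D = 1020 × 4120 × 125 = 5.25×10^8 J m⁻² K⁻¹.
τ = C / λ = 5.25×10^8 / 1.39 = 3.78×10^8 s.
Fraction reached: 1 − e^(−t/τ) = 0.47 ⇒ t = −τ ln(1 − 0.47) = τ × 0.635.
t = 2.40×10^8 s = 7.60 years.

7.6 years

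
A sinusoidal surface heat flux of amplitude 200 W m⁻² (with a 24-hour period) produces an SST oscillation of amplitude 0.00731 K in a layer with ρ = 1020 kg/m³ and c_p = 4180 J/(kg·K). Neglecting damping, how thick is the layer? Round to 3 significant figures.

ω = 2π / 86400 s = 7.27×10^-5 s⁻¹.
Required C = F₀ / (A ω) = 200 / (0.00731 × 7.27×10^-5) = 3.76×10^8 J/(m²·K).
D = C / (ρ c_p) = 3.76×10^8 / (1020 × 4180) = 88.2 m.

88.2 m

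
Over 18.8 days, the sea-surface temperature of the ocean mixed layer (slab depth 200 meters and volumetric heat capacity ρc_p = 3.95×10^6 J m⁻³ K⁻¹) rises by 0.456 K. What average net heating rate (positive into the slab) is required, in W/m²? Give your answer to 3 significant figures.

222

Areal heat capacity C = ρc_p × D = 3.95×10^6 × 200 = 7.90×10^8 J m⁻² K⁻¹.
Required heat per unit area: Q = C ΔT = 7.90×10^8 × 0.456 = 3.60×10^8 J/m².
Flux F = Q / Δt = 3.60×10^8 / 1.62×10^6 s = 222 W/m².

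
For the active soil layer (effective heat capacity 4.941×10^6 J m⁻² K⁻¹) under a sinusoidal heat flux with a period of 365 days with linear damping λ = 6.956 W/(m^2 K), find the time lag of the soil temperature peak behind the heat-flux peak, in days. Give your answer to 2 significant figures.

8.2 days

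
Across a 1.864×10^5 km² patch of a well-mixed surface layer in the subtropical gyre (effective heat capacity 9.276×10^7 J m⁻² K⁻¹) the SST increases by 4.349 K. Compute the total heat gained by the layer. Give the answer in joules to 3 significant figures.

Areal heat capacity C = 9.276×10^7 J m⁻² K⁻¹ (given).
Heat per unit area: q = C ΔT = 9.28×10^7 × 4.349 = 4.03×10^8 J/m².
Total heat: Q = q × A = 4.03×10^8 × (1.864×10^5 × 10⁶ m²) = 7.52×10^19 J.

7.52×10^19 J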